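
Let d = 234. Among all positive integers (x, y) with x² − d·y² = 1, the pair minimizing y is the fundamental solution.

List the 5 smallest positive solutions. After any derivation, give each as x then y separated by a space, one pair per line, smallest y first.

5201 340
54100801 3536680
562756526801 36788545020
5853793337683201 382674441761360
60891157735824130001 3980579506413121700

d=234: √d = [15; 3,2,1,2,1,2,3,30] (ℓ=8, even), read p_7/q_7
step 0: (15, 1)  from 15·(1,0) + (0,1)
step 1: (46, 3)  from 3·(15,1) + (1,0)
step 2: (107, 7)  from 2·(46,3) + (15,1)
…
step 4: (413, 27)  from 2·(153,10) + (107,7)
step 5: (566, 37)  from 1·(413,27) + (153,10)
step 6: (1545, 101)  from 2·(566,37) + (413,27)
step 7: (5201, 340)  from 3·(1545,101) + (566,37)
→ (5201, 340).  Check: 5201²=27050401, 234·340²=27050400, difference 1.
(5201+340√234)^2 = 54100801 + 3536680√234
(5201+340√234)^3 = 562756526801 + 36788545020√234
(5201+340√234)^4 = 5853793337683201 + 382674441761360√234
(5201+340√234)^5 = 60891157735824130001 + 3980579506413121700√234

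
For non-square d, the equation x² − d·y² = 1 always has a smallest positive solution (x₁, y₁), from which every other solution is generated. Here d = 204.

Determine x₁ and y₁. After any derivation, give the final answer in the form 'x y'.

4999 350

[14; 3,1,1,6,1,1,3,28] for √204; ℓ=8 ⇒ convergent index 7
i=0: a=14 ⇒ p=14, q=1
i=1: a=3 ⇒ p=43, q=3
…
i=3: a=1 ⇒ p=100, q=7
i=4: a=6 ⇒ p=657, q=46
i=5: a=1 ⇒ p=757, q=53
i=6: a=1 ⇒ p=1414, q=99
i=7: a=3 ⇒ p=4999, q=350
(x₁, y₁) = (4999, 350);  4999² − 204·350² = 1 ✓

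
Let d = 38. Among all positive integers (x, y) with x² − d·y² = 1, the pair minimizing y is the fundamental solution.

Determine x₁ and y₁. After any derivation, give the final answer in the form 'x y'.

√38 → a₀=6, period (6,12); ℓ=2 even so k=1
i=0: a=6 ⇒ p=6, q=1
i=1: a=6 ⇒ p=37, q=6
(x₁, y₁) = (37, 6);  37² − 38·6² = 1 ✓

37 6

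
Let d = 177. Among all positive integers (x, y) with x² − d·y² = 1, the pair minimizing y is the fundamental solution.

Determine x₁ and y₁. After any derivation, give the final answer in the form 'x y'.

√177 → a₀=13, period (3,3,2,8,2,3,3,26); ℓ=8 even so k=7
a_0=13:  p_0=13·1+0=13,  q_0=13·0+1=1
a_1=3:  p_1=3·13+1=40,  q_1=3·1+0=3
…
a_3=2:  p_3=2·133+40=306,  q_3=2·10+3=23
a_4=8:  p_4=8·306+133=2581,  q_4=8·23+10=194
a_5=2:  p_5=2·2581+306=5468,  q_5=2·194+23=411
a_6=3:  p_6=3·5468+2581=18985,  q_6=3·411+194=1427
a_7=3:  p_7=3·18985+5468=62423,  q_7=3·1427+411=4692
fundamental: x₁=62423, y₁=4692  (since 3896630929 − 177·22014864 = 1)

62423 4692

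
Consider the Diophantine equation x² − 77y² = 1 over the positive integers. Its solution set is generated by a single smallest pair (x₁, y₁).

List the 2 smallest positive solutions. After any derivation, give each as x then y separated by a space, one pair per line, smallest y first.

[8; 1,3,2,3,1,16] for √77; ℓ=6 ⇒ convergent index 5
a_0=8:  p_0=8·1+0=8,  q_0=8·0+1=1
a_1=1:  p_1=1·8+1=9,  q_1=1·1+0=1
a_2=3:  p_2=3·9+8=35,  q_2=3·1+1=4
…
a_4=3:  p_4=3·79+35=272,  q_4=3·9+4=31
a_5=1:  p_5=1·272+79=351,  q_5=1·31+9=40
→ (351, 40).  Check: 351²=123201, 77·40²=123200, difference 1.
n=2: (351,40)∘(351,40) = (351·351+77·40·40, 351·40+40·351) = (246401,28080)

351 40
246401 28080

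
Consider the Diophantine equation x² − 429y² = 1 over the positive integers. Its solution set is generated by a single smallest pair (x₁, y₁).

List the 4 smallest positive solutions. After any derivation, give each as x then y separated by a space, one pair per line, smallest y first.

[20; 1,2,2,9,1,12,1,9,2,2,1,40] for √429; ℓ=12 ⇒ convergent index 11
i=0: a=20 ⇒ p=20, q=1
i=1: a=1 ⇒ p=21, q=1
i=2: a=2 ⇒ p=62, q=3
i=3: a=2 ⇒ p=145, q=7
i=4: a=9 ⇒ p=1367, q=66
i=5: a=1 ⇒ p=1512, q=73
i=6: a=12 ⇒ p=19511, q=942
i=7: a=1 ⇒ p=21023, q=1015
…
i=10: a=2 ⇒ p=1085636, q=52415
i=11: a=1 ⇒ p=1524095, q=73584
fundamental: x₁=1524095, y₁=73584  (since 2322865569025 − 429·5414605056 = 1)
n=2: (1524095,73584)∘(1524095,73584) = (1524095·1524095+429·73584·73584, 1524095·73584+73584·1524095) = (4645731138049,224298012960)
n=3: (4645731138049,224298012960)∘(1524095,73584) = (1524095·4645731138049+429·73584·224298012960, 1524095·224298012960+73584·4645731138049) = (14161071197688057215,683702960124468816)
n=4: (14161071197688057215,683702960124468816)∘(1524095,73584) = (1524095·14161071197688057215+429·73584·683702960124468816, 1524095·683702960124468816+73584·14161071197688057215) = (43165635614076113391052801,2084056526021580302230080)

1524095 73584
4645731138049 224298012960
14161071197688057215 683702960124468816
43165635614076113391052801 2084056526021580302230080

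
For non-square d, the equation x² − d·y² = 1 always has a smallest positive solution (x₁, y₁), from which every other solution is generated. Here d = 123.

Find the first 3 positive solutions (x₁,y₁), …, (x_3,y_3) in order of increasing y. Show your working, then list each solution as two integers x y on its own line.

122 11
29767 2684
7263026 654885

d=123: √d = [11; 11,22] (ℓ=2, even), read p_1/q_1
k=0  a_k=11  p_k/q_k = 11/1
k=1  a_k=11  p_k/q_k = 122/11
(x₁, y₁) = (122, 11);  122² − 123·11² = 1 ✓
(x_2, y_2) = (122·122 + 123·11·11, 122·11 + 11·122) = (29767, 2684)
(x_3, y_3) = (122·29767 + 123·11·2684, 122·2684 + 11·29767) = (7263026, 654885)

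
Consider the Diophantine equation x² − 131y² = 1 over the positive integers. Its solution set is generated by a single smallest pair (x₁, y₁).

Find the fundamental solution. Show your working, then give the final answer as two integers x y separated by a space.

[11; 2,4,11,4,2,22] for √131; ℓ=6 ⇒ convergent index 5
k=0  a_k=11  p_k/q_k = 11/1
…
k=2  a_k=4  p_k/q_k = 103/9
k=3  a_k=11  p_k/q_k = 1156/101
k=4  a_k=4  p_k/q_k = 4727/413
k=5  a_k=2  p_k/q_k = 10610/927
→ (10610, 927).  Check: 10610²=112572100, 131·927²=112572099, difference 1.

10610 927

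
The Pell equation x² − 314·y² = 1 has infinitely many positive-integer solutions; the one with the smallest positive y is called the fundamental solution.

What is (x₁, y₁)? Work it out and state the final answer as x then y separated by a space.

√314 → a₀=17, period (1,2,1,1,2,1,34); ℓ=7 odd so k=13
a_0=17:  p_0=17·1+0=17,  q_0=17·0+1=1
a_1=1:  p_1=1·17+1=18,  q_1=1·1+0=1
…
a_3=1:  p_3=1·53+18=71,  q_3=1·3+1=4
…
a_5=2:  p_5=2·124+71=319,  q_5=2·7+4=18
a_6=1:  p_6=1·319+124=443,  q_6=1·18+7=25
a_7=34:  p_7=34·443+319=15381,  q_7=34·25+18=868
a_8=1:  p_8=1·15381+443=15824,  q_8=1·868+25=893
a_9=2:  p_9=2·15824+15381=47029,  q_9=2·893+868=2654
a_10=1:  p_10=1·47029+15824=62853,  q_10=1·2654+893=3547
…
a_12=2:  p_12=2·109882+62853=282617,  q_12=2·6201+3547=15949
a_13=1:  p_13=1·282617+109882=392499,  q_13=1·15949+6201=22150
→ (392499, 22150).  Check: 392499²=154055465001, 314·22150²=154055465000, difference 1.

392499 22150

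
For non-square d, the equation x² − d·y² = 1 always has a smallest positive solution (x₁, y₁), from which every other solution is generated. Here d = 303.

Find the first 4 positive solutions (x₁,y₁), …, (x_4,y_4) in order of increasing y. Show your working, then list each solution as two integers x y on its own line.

2524 145
12741151 731960
64317327724 3694933935
324673857609601 18652025771920

d=303: √d = [17; 2,2,5,2,2,34] (ℓ=6, even), read p_5/q_5
step 0: (17, 1)  from 17·(1,0) + (0,1)
…
step 3: (470, 27)  from 5·(87,5) + (35,2)
step 4: (1027, 59)  from 2·(470,27) + (87,5)
step 5: (2524, 145)  from 2·(1027,59) + (470,27)
(x₁, y₁) = (2524, 145);  2524² − 303·145² = 1 ✓
(x_2, y_2) = (2524·2524 + 303·145·145, 2524·145 + 145·2524) = (12741151, 731960)
(x_3, y_3) = (2524·12741151 + 303·145·731960, 2524·731960 + 145·12741151) = (64317327724, 3694933935)
(x_4, y_4) = (2524·64317327724 + 303·145·3694933935, 2524·3694933935 + 145·64317327724) = (324673857609601, 18652025771920)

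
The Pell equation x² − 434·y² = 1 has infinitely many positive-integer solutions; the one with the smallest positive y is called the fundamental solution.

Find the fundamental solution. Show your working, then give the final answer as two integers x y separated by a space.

√434 → a₀=20, period (1,4,1,40); ℓ=4 even so k=3
a_0=20:  p_0=20·1+0=20,  q_0=20·0+1=1
…
a_2=4:  p_2=4·21+20=104,  q_2=4·1+1=5
a_3=1:  p_3=1·104+21=125,  q_3=1·5+1=6
→ (125, 6).  Check: 125²=15625, 434·6²=15624, difference 1.

125 6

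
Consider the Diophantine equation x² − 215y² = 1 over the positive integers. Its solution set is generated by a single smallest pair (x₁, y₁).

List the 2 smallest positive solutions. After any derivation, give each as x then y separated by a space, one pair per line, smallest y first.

44 3
3871 264

[14; 1,1,1,28] for √215; ℓ=4 ⇒ convergent index 3
i=0: a=14 ⇒ p=14, q=1
…
i=2: a=1 ⇒ p=29, q=2
i=3: a=1 ⇒ p=44, q=3
(x₁, y₁) = (44, 3);  44² − 215·3² = 1 ✓
(x_2, y_2) = (44·44 + 215·3·3, 44·3 + 3·44) = (3871, 264)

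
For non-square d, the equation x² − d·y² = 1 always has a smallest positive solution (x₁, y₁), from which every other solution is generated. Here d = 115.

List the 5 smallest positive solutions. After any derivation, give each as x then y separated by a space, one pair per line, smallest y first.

1126 105
2535751 236460
5710510126 532507815
12860066268001 1199207362920
28960863525028126 2700614448788025

√115 = [10; 1,2,1,1,1,1,1,2,1,20, …], period ℓ=10 (even) → k=9
step 0: (10, 1)  from 10·(1,0) + (0,1)
step 1: (11, 1)  from 1·(10,1) + (1,0)
step 2: (32, 3)  from 2·(11,1) + (10,1)
…
step 5: (118, 11)  from 1·(75,7) + (43,4)
step 6: (193, 18)  from 1·(118,11) + (75,7)
step 7: (311, 29)  from 1·(193,18) + (118,11)
step 8: (815, 76)  from 2·(311,29) + (193,18)
step 9: (1126, 105)  from 1·(815,76) + (311,29)
(x₁, y₁) = (1126, 105);  1126² − 115·105² = 1 ✓
(x_2, y_2) = (1126·1126 + 115·105·105, 1126·105 + 105·1126) = (2535751, 236460)
(x_3, y_3) = (1126·2535751 + 115·105·236460, 1126·236460 + 105·2535751) = (5710510126, 532507815)
(x_4, y_4) = (1126·5710510126 + 115·105·532507815, 1126·532507815 + 105·5710510126) = (12860066268001, 1199207362920)
(x_5, y_5) = (1126·12860066268001 + 115·105·1199207362920, 1126·1199207362920 + 105·12860066268001) = (28960863525028126, 2700614448788025)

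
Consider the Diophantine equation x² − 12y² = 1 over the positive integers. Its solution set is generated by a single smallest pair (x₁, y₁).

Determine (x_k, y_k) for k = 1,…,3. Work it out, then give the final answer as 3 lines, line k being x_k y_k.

[3; 2,6] for √12; ℓ=2 ⇒ convergent index 1
k=0  a_k=3  p_k/q_k = 3/1
k=1  a_k=2  p_k/q_k = 7/2
(x₁, y₁) = (7, 2);  7² − 12·2² = 1 ✓
k=2:  x_2 = 7·7+12·2·2 = 97,  y_2 = 7·2+2·7 = 28
k=3:  x_3 = 7·97+12·2·28 = 1351,  y_3 = 7·28+2·97 = 390

7 2
97 28
1351 390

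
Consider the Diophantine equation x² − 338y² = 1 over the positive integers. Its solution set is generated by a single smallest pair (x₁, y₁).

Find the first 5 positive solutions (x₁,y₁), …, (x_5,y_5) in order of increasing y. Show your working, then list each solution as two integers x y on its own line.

√338 = [18; 2,1,1,2,36, …], period ℓ=5 (odd) → k=9
i=0: a=18 ⇒ p=18, q=1
…
i=2: a=1 ⇒ p=55, q=3
i=3: a=1 ⇒ p=92, q=5
…
i=5: a=36 ⇒ p=8696, q=473
…
i=8: a=1 ⇒ p=43958, q=2391
i=9: a=2 ⇒ p=114243, q=6214
(x₁, y₁) = (114243, 6214);  114243² − 338·6214² = 1 ✓
n=2: (114243,6214)∘(114243,6214) = (114243·114243+338·6214·6214, 114243·6214+6214·114243) = (26102926097,1419812004)
n=3: (26102926097,1419812004)∘(114243,6214) = (114243·26102926097+338·6214·1419812004, 114243·1419812004+6214·26102926097) = (5964153172084899,324407165539730)
n=4: (5964153172084899,324407165539730)∘(114243,6214) = (114243·5964153172084899+338·6214·324407165539730, 114243·324407165539730+6214·5964153172084899) = (1362725501650887306817,74122495624090936776)
n=5: (1362725501650887306817,74122495624090936776)∘(114243,6214) = (114243·1362725501650887306817+338·6214·74122495624090936776, 114243·74122495624090936776+6214·1362725501650887306817) = (311363698964240484013304163,16935952534841634614661406)

114243 6214
26102926097 1419812004
5964153172084899 324407165539730
1362725501650887306817 74122495624090936776
311363698964240484013304163 16935952534841634614661406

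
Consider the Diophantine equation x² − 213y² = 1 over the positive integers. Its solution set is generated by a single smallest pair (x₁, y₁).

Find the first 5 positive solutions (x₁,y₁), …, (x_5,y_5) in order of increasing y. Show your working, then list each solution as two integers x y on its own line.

d=213: √d = [14; 1,1,2,6,1,8,1,6,2,1,1,28] (ℓ=12, even), read p_11/q_11
a_0=14:  p_0=14·1+0=14,  q_0=14·0+1=1
…
a_2=1:  p_2=1·15+14=29,  q_2=1·1+1=2
a_3=2:  p_3=2·29+15=73,  q_3=2·2+1=5
a_4=6:  p_4=6·73+29=467,  q_4=6·5+2=32
…
a_6=8:  p_6=8·540+467=4787,  q_6=8·37+32=328
a_7=1:  p_7=1·4787+540=5327,  q_7=1·328+37=365
a_8=6:  p_8=6·5327+4787=36749,  q_8=6·365+328=2518
a_9=2:  p_9=2·36749+5327=78825,  q_9=2·2518+365=5401
a_10=1:  p_10=1·78825+36749=115574,  q_10=1·5401+2518=7919
a_11=1:  p_11=1·115574+78825=194399,  q_11=1·7919+5401=13320
fundamental: x₁=194399, y₁=13320  (since 37790971201 − 213·177422400 = 1)
(194399+13320√213)^2 = 75581942401 + 5178789360√213
(194399+13320√213)^3 = 29386108041429599 + 2013502945575960√213
(194399+13320√213)^4 = 11425260034216163289601 + 782845918228863306720√213
(194399+13320√213)^5 = 4442118250753789746628859999 + 304368927313532092980546600√213

194399 13320
75581942401 5178789360
29386108041429599 2013502945575960
11425260034216163289601 782845918228863306720
4442118250753789746628859999 304368927313532092980546600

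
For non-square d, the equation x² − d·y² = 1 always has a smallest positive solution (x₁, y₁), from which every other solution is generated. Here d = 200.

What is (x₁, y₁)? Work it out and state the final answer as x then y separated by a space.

√200 → a₀=14, period (7,28); ℓ=2 even so k=1
a_0=14:  p_0=14·1+0=14,  q_0=14·0+1=1
a_1=7:  p_1=7·14+1=99,  q_1=7·1+0=7
→ (99, 7).  Check: 99²=9801, 200·7²=9800, difference 1.

99 7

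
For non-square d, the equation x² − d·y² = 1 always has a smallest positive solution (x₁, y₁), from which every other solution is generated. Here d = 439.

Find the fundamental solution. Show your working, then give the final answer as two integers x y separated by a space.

[20; 1,19,1,40] for √439; ℓ=4 ⇒ convergent index 3
k=0  a_k=20  p_k/q_k = 20/1
…
k=2  a_k=19  p_k/q_k = 419/20
k=3  a_k=1  p_k/q_k = 440/21
(x₁, y₁) = (440, 21);  440² − 439·21² = 1 ✓

440 21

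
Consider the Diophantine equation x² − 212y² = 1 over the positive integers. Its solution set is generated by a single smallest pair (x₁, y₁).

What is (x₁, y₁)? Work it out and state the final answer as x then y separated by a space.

66249 4550

√212 = [14; 1,1,3,1,1,…,1,1,28, …], period ℓ=14 (even) → k=13
step 0: (14, 1)  from 14·(1,0) + (0,1)
step 1: (15, 1)  from 1·(14,1) + (1,0)
step 2: (29, 2)  from 1·(15,1) + (14,1)
step 3: (102, 7)  from 3·(29,2) + (15,1)
step 4: (131, 9)  from 1·(102,7) + (29,2)
…
step 6: (364, 25)  from 1·(233,16) + (131,9)
…
step 8: (2781, 191)  from 1·(2417,166) + (364,25)
…
step 11: (29135, 2001)  from 3·(7979,548) + (5198,357)
step 12: (37114, 2549)  from 1·(29135,2001) + (7979,548)
step 13: (66249, 4550)  from 1·(37114,2549) + (29135,2001)
fundamental: x₁=66249, y₁=4550  (since 4388930001 − 212·20702500 = 1)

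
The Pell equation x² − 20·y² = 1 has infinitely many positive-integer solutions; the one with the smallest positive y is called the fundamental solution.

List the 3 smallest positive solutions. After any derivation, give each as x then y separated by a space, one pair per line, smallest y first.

√20 → a₀=4, period (2,8); ℓ=2 even so k=1
k=0  a_k=4  p_k/q_k = 4/1
k=1  a_k=2  p_k/q_k = 9/2
→ (9, 2).  Check: 9²=81, 20·2²=80, difference 1.
k=2:  x_2 = 9·9+20·2·2 = 161,  y_2 = 9·2+2·9 = 36
k=3:  x_3 = 9·161+20·2·36 = 2889,  y_3 = 9·36+2·161 = 646

9 2
161 36
2889 646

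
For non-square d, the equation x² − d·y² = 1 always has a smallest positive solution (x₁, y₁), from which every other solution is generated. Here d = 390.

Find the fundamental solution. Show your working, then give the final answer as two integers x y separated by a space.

√390 → a₀=19, period (1,2,1,38); ℓ=4 even so k=3
k=0  a_k=19  p_k/q_k = 19/1
…
k=2  a_k=2  p_k/q_k = 59/3
k=3  a_k=1  p_k/q_k = 79/4
fundamental: x₁=79, y₁=4  (since 6241 − 390·16 = 1)

79 4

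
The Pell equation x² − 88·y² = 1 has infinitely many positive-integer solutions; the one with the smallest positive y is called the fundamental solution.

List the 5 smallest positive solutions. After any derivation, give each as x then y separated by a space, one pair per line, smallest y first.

[9; 2,1,1,1,2,18] for √88; ℓ=6 ⇒ convergent index 5
a_0=9:  p_0=9·1+0=9,  q_0=9·0+1=1
a_1=2:  p_1=2·9+1=19,  q_1=2·1+0=2
a_2=1:  p_2=1·19+9=28,  q_2=1·2+1=3
…
a_4=1:  p_4=1·47+28=75,  q_4=1·5+3=8
a_5=2:  p_5=2·75+47=197,  q_5=2·8+5=21
→ (197, 21).  Check: 197²=38809, 88·21²=38808, difference 1.
n=2: (197,21)∘(197,21) = (197·197+88·21·21, 197·21+21·197) = (77617,8274)
n=3: (77617,8274)∘(197,21) = (197·77617+88·21·8274, 197·8274+21·77617) = (30580901,3259935)
n=4: (30580901,3259935)∘(197,21) = (197·30580901+88·21·3259935, 197·3259935+21·30580901) = (12048797377,1284406116)
n=5: (12048797377,1284406116)∘(197,21) = (197·12048797377+88·21·1284406116, 197·1284406116+21·12048797377) = (4747195585637,506052749769)

197 21
77617 8274
30580901 3259935
12048797377 1284406116
4747195585637 506052749769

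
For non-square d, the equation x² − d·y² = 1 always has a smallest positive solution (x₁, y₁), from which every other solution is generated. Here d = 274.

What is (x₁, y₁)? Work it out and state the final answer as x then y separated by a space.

3959299 239190

√274 → a₀=16, period (1,1,4,4,1,1,32); ℓ=7 odd so k=13
a_0=16:  p_0=16·1+0=16,  q_0=16·0+1=1
a_1=1:  p_1=1·16+1=17,  q_1=1·1+0=1
…
a_3=4:  p_3=4·33+17=149,  q_3=4·2+1=9
…
a_6=1:  p_6=1·778+629=1407,  q_6=1·47+38=85
a_7=32:  p_7=32·1407+778=45802,  q_7=32·85+47=2767
a_8=1:  p_8=1·45802+1407=47209,  q_8=1·2767+85=2852
…
a_11=4:  p_11=4·419253+93011=1770023,  q_11=4·25328+5619=106931
a_12=1:  p_12=1·1770023+419253=2189276,  q_12=1·106931+25328=132259
a_13=1:  p_13=1·2189276+1770023=3959299,  q_13=1·132259+106931=239190
(x₁, y₁) = (3959299, 239190);  3959299² − 274·239190² = 1 ✓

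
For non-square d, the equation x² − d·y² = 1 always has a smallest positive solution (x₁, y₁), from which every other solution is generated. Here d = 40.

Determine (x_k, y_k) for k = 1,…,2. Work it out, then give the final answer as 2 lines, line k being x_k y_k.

√40 = [6; 3,12, …], period ℓ=2 (even) → k=1
a_0=6:  p_0=6·1+0=6,  q_0=6·0+1=1
a_1=3:  p_1=3·6+1=19,  q_1=3·1+0=3
fundamental: x₁=19, y₁=3  (since 361 − 40·9 = 1)
(x_2, y_2) = (19·19 + 40·3·3, 19·3 + 3·19) = (721, 114)

19 3
721 114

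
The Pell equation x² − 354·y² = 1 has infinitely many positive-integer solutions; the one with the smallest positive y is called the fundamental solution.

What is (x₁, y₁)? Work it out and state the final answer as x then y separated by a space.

√354 → a₀=18, period (1,4,2,2,18,2,2,4,1,36); ℓ=10 even so k=9
i=0: a=18 ⇒ p=18, q=1
…
i=2: a=4 ⇒ p=94, q=5
…
i=6: a=2 ⇒ p=19210, q=1021
…
i=8: a=4 ⇒ p=210294, q=11177
i=9: a=1 ⇒ p=258065, q=13716
→ (258065, 13716).  Check: 258065²=66597544225, 354·13716²=66597544224, difference 1.

258065 13716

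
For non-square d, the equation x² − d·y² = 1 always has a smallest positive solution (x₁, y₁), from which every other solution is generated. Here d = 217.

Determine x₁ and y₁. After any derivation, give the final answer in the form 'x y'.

3844063 260952

√217 → a₀=14, period (1,2,1,2,1,…,2,1,28); ℓ=16 even so k=15
i=0: a=14 ⇒ p=14, q=1
…
i=3: a=1 ⇒ p=59, q=4
i=4: a=2 ⇒ p=162, q=11
i=5: a=1 ⇒ p=221, q=15
i=6: a=1 ⇒ p=383, q=26
…
i=9: a=9 ⇒ p=139163, q=9447
…
i=12: a=2 ⇒ p=740980, q=50301
…
i=14: a=2 ⇒ p=2809702, q=190735
i=15: a=1 ⇒ p=3844063, q=260952
fundamental: x₁=3844063, y₁=260952  (since 14776820347969 − 217·68095946304 = 1)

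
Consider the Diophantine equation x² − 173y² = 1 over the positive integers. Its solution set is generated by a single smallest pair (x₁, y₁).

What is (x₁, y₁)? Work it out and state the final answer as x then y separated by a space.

2499849 190060

√173 → a₀=13, period (6,1,1,6,26); ℓ=5 odd so k=9
k=0  a_k=13  p_k/q_k = 13/1
k=1  a_k=6  p_k/q_k = 79/6
k=2  a_k=1  p_k/q_k = 92/7
…
k=6  a_k=6  p_k/q_k = 176552/13423
…
k=8  a_k=1  p_k/q_k = 382343/29069
k=9  a_k=6  p_k/q_k = 2499849/190060
fundamental: x₁=2499849, y₁=190060  (since 6249245022801 − 173·36122803600 = 1)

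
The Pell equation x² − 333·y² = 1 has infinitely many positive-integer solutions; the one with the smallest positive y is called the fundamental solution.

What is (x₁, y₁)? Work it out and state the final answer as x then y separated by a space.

√333 = [18; 4,36, …], period ℓ=2 (even) → k=1
k=0  a_k=18  p_k/q_k = 18/1
k=1  a_k=4  p_k/q_k = 73/4
fundamental: x₁=73, y₁=4  (since 5329 − 333·16 = 1)

73 4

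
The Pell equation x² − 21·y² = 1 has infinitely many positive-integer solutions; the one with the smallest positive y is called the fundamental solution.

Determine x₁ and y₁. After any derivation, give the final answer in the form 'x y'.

√21 → a₀=4, period (1,1,2,1,1,8); ℓ=6 even so k=5
step 0: (4, 1)  from 4·(1,0) + (0,1)
step 1: (5, 1)  from 1·(4,1) + (1,0)
step 2: (9, 2)  from 1·(5,1) + (4,1)
step 3: (23, 5)  from 2·(9,2) + (5,1)
step 4: (32, 7)  from 1·(23,5) + (9,2)
step 5: (55, 12)  from 1·(32,7) + (23,5)
fundamental: x₁=55, y₁=12  (since 3025 − 21·144 = 1)

55 12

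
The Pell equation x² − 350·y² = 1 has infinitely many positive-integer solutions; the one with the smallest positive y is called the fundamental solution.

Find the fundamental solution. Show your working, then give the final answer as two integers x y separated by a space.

449 24

√350 = [18; 1,2,2,2,1,36, …], period ℓ=6 (even) → k=5
i=0: a=18 ⇒ p=18, q=1
…
i=2: a=2 ⇒ p=56, q=3
i=3: a=2 ⇒ p=131, q=7
i=4: a=2 ⇒ p=318, q=17
i=5: a=1 ⇒ p=449, q=24
→ (449, 24).  Check: 449²=201601, 350·24²=201600, difference 1.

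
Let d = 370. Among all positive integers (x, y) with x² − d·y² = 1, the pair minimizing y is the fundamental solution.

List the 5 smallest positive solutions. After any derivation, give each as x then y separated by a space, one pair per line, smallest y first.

213859 11118
91471343761 4755368724
39123940210553539 2033956799880714
16734013458886067250241 869959934526623861928
7157438768568706971928026499 372097523273824548176239590

√370 → a₀=19, period (4,4,38); ℓ=3 odd so k=5
i=0: a=19 ⇒ p=19, q=1
i=1: a=4 ⇒ p=77, q=4
i=2: a=4 ⇒ p=327, q=17
…
i=4: a=4 ⇒ p=50339, q=2617
i=5: a=4 ⇒ p=213859, q=11118
→ (213859, 11118).  Check: 213859²=45735671881, 370·11118²=45735671880, difference 1.
(213859+11118√370)^2 = 91471343761 + 4755368724√370
(213859+11118√370)^3 = 39123940210553539 + 2033956799880714√370
(213859+11118√370)^4 = 16734013458886067250241 + 869959934526623861928√370
(213859+11118√370)^5 = 7157438768568706971928026499 + 372097523273824548176239590√370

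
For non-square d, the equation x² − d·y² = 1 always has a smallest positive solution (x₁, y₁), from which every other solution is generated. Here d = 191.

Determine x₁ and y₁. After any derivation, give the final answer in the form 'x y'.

8994000 650783

√191 → a₀=13, period (1,4,1,1,3,…,4,1,26); ℓ=16 even so k=15
i=0: a=13 ⇒ p=13, q=1
i=1: a=1 ⇒ p=14, q=1
i=2: a=4 ⇒ p=69, q=5
…
i=5: a=3 ⇒ p=539, q=39
i=6: a=2 ⇒ p=1230, q=89
i=7: a=2 ⇒ p=2999, q=217
…
i=9: a=2 ⇒ p=83433, q=6037
i=10: a=2 ⇒ p=207083, q=14984
i=11: a=3 ⇒ p=704682, q=50989
…
i=14: a=4 ⇒ p=7377553, q=533821
i=15: a=1 ⇒ p=8994000, q=650783
→ (8994000, 650783).  Check: 8994000²=80892036000000, 191·650783²=80892035999999, difference 1.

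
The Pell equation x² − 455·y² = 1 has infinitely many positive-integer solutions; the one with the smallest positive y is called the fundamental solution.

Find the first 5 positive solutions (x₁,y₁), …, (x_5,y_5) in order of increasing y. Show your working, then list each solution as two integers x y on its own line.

64 3
8191 384
1048384 49149
134184961 6290688
17174626624 805158915

√455 → a₀=21, period (3,42); ℓ=2 even so k=1
k=0  a_k=21  p_k/q_k = 21/1
k=1  a_k=3  p_k/q_k = 64/3
→ (64, 3).  Check: 64²=4096, 455·3²=4095, difference 1.
n=2: (64,3)∘(64,3) = (64·64+455·3·3, 64·3+3·64) = (8191,384)
n=3: (8191,384)∘(64,3) = (64·8191+455·3·384, 64·384+3·8191) = (1048384,49149)
n=4: (1048384,49149)∘(64,3) = (64·1048384+455·3·49149, 64·49149+3·1048384) = (134184961,6290688)
n=5: (134184961,6290688)∘(64,3) = (64·134184961+455·3·6290688, 64·6290688+3·134184961) = (17174626624,805158915)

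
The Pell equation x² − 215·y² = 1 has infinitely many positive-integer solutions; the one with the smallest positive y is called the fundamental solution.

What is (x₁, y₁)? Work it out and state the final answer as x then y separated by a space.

44 3

√215 → a₀=14, period (1,1,1,28); ℓ=4 even so k=3
step 0: (14, 1)  from 14·(1,0) + (0,1)
…
step 2: (29, 2)  from 1·(15,1) + (14,1)
step 3: (44, 3)  from 1·(29,2) + (15,1)
fundamental: x₁=44, y₁=3  (since 1936 − 215·9 = 1)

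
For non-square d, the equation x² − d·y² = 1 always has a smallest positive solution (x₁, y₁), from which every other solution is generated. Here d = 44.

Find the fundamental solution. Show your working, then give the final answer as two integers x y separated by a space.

199 30

√44 = [6; 1,1,1,2,1,1,1,12, …], period ℓ=8 (even) → k=7
k=0  a_k=6  p_k/q_k = 6/1
k=1  a_k=1  p_k/q_k = 7/1
…
k=3  a_k=1  p_k/q_k = 20/3
…
k=5  a_k=1  p_k/q_k = 73/11
k=6  a_k=1  p_k/q_k = 126/19
k=7  a_k=1  p_k/q_k = 199/30
→ (199, 30).  Check: 199²=39601, 44·30²=39600, difference 1.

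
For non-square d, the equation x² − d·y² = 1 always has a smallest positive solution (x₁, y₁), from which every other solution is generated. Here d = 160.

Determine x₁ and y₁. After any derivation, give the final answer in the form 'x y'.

721 57

d=160: √d = [12; 1,1,1,5,1,1,1,24] (ℓ=8, even), read p_7/q_7
a_0=12:  p_0=12·1+0=12,  q_0=12·0+1=1
…
a_3=1:  p_3=1·25+13=38,  q_3=1·2+1=3
a_4=5:  p_4=5·38+25=215,  q_4=5·3+2=17
a_5=1:  p_5=1·215+38=253,  q_5=1·17+3=20
a_6=1:  p_6=1·253+215=468,  q_6=1·20+17=37
a_7=1:  p_7=1·468+253=721,  q_7=1·37+20=57
(x₁, y₁) = (721, 57);  721² − 160·57² = 1 ✓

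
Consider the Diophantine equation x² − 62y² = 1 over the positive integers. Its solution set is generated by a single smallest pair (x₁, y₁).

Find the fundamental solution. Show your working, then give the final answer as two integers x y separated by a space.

63 8

√62 → a₀=7, period (1,6,1,14); ℓ=4 even so k=3
k=0  a_k=7  p_k/q_k = 7/1
…
k=2  a_k=6  p_k/q_k = 55/7
k=3  a_k=1  p_k/q_k = 63/8
fundamental: x₁=63, y₁=8  (since 3969 − 62·64 = 1)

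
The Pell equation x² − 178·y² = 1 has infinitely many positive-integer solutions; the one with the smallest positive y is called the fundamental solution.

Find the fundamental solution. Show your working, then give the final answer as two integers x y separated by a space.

1601 120

√178 → a₀=13, period (2,1,12,1,2,26); ℓ=6 even so k=5
step 0: (13, 1)  from 13·(1,0) + (0,1)
step 1: (27, 2)  from 2·(13,1) + (1,0)
step 2: (40, 3)  from 1·(27,2) + (13,1)
…
step 4: (547, 41)  from 1·(507,38) + (40,3)
step 5: (1601, 120)  from 2·(547,41) + (507,38)
(x₁, y₁) = (1601, 120);  1601² − 178·120² = 1 ✓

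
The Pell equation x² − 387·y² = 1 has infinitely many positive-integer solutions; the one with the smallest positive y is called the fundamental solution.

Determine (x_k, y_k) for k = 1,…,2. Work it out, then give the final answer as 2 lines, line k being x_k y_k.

√387 → a₀=19, period (1,2,19,2,1,38); ℓ=6 even so k=5
i=0: a=19 ⇒ p=19, q=1
…
i=3: a=19 ⇒ p=1141, q=58
i=4: a=2 ⇒ p=2341, q=119
i=5: a=1 ⇒ p=3482, q=177
→ (3482, 177).  Check: 3482²=12124324, 387·177²=12124323, difference 1.
(3482+177√387)^2 = 24248647 + 1232628√387

3482 177
24248647 1232628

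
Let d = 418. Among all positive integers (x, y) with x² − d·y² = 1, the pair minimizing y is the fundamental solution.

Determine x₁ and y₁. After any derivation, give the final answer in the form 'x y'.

[20; 2,4,20,4,2,40] for √418; ℓ=6 ⇒ convergent index 5
a_0=20:  p_0=20·1+0=20,  q_0=20·0+1=1
a_1=2:  p_1=2·20+1=41,  q_1=2·1+0=2
a_2=4:  p_2=4·41+20=184,  q_2=4·2+1=9
a_3=20:  p_3=20·184+41=3721,  q_3=20·9+2=182
a_4=4:  p_4=4·3721+184=15068,  q_4=4·182+9=737
a_5=2:  p_5=2·15068+3721=33857,  q_5=2·737+182=1656
(x₁, y₁) = (33857, 1656);  33857² − 418·1656² = 1 ✓

33857 1656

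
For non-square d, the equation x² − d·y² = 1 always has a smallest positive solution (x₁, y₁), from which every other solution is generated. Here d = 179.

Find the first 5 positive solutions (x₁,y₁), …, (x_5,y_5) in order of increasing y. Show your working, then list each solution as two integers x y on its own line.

[13; 2,1,1,1,3,…,1,2,26] for √179; ℓ=14 ⇒ convergent index 13
step 0: (13, 1)  from 13·(1,0) + (0,1)
step 1: (27, 2)  from 2·(13,1) + (1,0)
…
step 3: (67, 5)  from 1·(40,3) + (27,2)
step 4: (107, 8)  from 1·(67,5) + (40,3)
step 5: (388, 29)  from 3·(107,8) + (67,5)
…
step 7: (26999, 2018)  from 13·(2047,153) + (388,29)
…
step 9: (438125, 32747)  from 3·(137042,10243) + (26999,2018)
…
step 11: (1013292, 75737)  from 1·(575167,42990) + (438125,32747)
step 12: (1588459, 118727)  from 1·(1013292,75737) + (575167,42990)
step 13: (4190210, 313191)  from 2·(1588459,118727) + (1013292,75737)
fundamental: x₁=4190210, y₁=313191  (since 17557859844100 − 179·98088602481 = 1)
(x_2, y_2) = (4190210·4190210 + 179·313191·313191, 4190210·313191 + 313191·4190210) = (35115719688199, 2624672120220)
(x_3, y_3) = (4190210·35115719688199 + 179·313191·2624672120220, 4190210·2624672120220 + 313191·35115719688199) = (294284479589372473370, 21995854729733779209)
(x_4, y_4) = (4190210·294284479589372473370 + 179·313191·21995854729733779209, 4190210·21995854729733779209 + 313191·294284479589372473370) = (2466227538440333747559727201, 184334500894152933286567560)
(x_5, y_5) = (4190210·2466227538440333747559727201 + 179·313191·184334500894152933286567560, 4190210·184334500894152933286567560 + 313191·2466227538440333747559727201) = (20668022587695847460244899657331050, 1544800537983355129318686777395991)

4190210 313191
35115719688199 2624672120220
294284479589372473370 21995854729733779209
2466227538440333747559727201 184334500894152933286567560
20668022587695847460244899657331050 1544800537983355129318686777395991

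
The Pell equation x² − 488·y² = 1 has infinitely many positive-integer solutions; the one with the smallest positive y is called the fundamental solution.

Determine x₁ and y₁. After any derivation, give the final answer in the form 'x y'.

[22; 11,44] for √488; ℓ=2 ⇒ convergent index 1
step 0: (22, 1)  from 22·(1,0) + (0,1)
step 1: (243, 11)  from 11·(22,1) + (1,0)
(x₁, y₁) = (243, 11);  243² − 488·11² = 1 ✓

243 11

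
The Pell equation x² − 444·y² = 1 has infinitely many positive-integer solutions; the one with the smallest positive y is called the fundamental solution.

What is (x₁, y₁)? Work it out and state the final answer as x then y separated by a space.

√444 = [21; 14,42, …], period ℓ=2 (even) → k=1
a_0=21:  p_0=21·1+0=21,  q_0=21·0+1=1
a_1=14:  p_1=14·21+1=295,  q_1=14·1+0=14
fundamental: x₁=295, y₁=14  (since 87025 − 444·196 = 1)

295 14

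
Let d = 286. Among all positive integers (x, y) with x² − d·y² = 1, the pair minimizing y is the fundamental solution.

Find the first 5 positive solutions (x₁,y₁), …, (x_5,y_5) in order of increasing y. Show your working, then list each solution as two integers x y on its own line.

√286 = [16; 1,10,3,3,2,3,3,10,1,32, …], period ℓ=10 (even) → k=9
k=0  a_k=16  p_k/q_k = 16/1
…
k=2  a_k=10  p_k/q_k = 186/11
k=3  a_k=3  p_k/q_k = 575/34
…
k=5  a_k=2  p_k/q_k = 4397/260
…
k=8  a_k=10  p_k/q_k = 512132/30283
k=9  a_k=1  p_k/q_k = 561835/33222
(x₁, y₁) = (561835, 33222);  561835² − 286·33222² = 1 ✓
(x_2, y_2) = (561835·561835 + 286·33222·33222, 561835·33222 + 33222·561835) = (631317134449, 37330564740)
(x_3, y_3) = (561835·631317134449 + 286·33222·37330564740, 561835·37330564740 + 33222·631317134449) = (709392124465745995, 41947235681362578)
(x_4, y_4) = (561835·709392124465745995 + 286·33222·41947235681362578, 561835·41947235681362578 + 33222·709392124465745995) = (797122648497793485067201, 47134850318039357456520)
(x_5, y_5) = (561835·797122648497793485067201 + 286·33222·47134850318039357456520, 561835·47134850318039357456520 + 33222·797122648497793485067201) = (895702806436806213240996001675, 52964017256829337557486465822)

561835 33222
631317134449 37330564740
709392124465745995 41947235681362578
797122648497793485067201 47134850318039357456520
895702806436806213240996001675 52964017256829337557486465822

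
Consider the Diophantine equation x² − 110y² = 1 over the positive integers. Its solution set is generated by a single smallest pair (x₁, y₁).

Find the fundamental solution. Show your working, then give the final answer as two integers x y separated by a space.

21 2

[10; 2,20] for √110; ℓ=2 ⇒ convergent index 1
k=0  a_k=10  p_k/q_k = 10/1
k=1  a_k=2  p_k/q_k = 21/2
fundamental: x₁=21, y₁=2  (since 441 − 110·4 = 1)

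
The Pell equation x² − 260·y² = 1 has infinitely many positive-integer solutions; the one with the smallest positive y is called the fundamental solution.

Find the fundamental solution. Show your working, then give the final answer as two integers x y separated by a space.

129 8

d=260: √d = [16; 8,32] (ℓ=2, even), read p_1/q_1
step 0: (16, 1)  from 16·(1,0) + (0,1)
step 1: (129, 8)  from 8·(16,1) + (1,0)
(x₁, y₁) = (129, 8);  129² − 260·8² = 1 ✓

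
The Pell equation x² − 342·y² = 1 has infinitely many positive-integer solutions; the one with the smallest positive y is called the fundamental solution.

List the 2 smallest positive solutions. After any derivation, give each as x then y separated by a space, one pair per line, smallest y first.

√342 = [18; 2,36, …], period ℓ=2 (even) → k=1
step 0: (18, 1)  from 18·(1,0) + (0,1)
step 1: (37, 2)  from 2·(18,1) + (1,0)
(x₁, y₁) = (37, 2);  37² − 342·2² = 1 ✓
n=2: (37,2)∘(37,2) = (37·37+342·2·2, 37·2+2·37) = (2737,148)

37 2
2737 148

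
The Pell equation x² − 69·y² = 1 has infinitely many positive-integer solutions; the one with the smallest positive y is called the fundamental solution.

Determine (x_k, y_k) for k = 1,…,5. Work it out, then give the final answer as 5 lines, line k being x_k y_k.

d=69: √d = [8; 3,3,1,4,1,3,3,16] (ℓ=8, even), read p_7/q_7
k=0  a_k=8  p_k/q_k = 8/1
…
k=2  a_k=3  p_k/q_k = 83/10
…
k=4  a_k=4  p_k/q_k = 515/62
k=5  a_k=1  p_k/q_k = 623/75
k=6  a_k=3  p_k/q_k = 2384/287
k=7  a_k=3  p_k/q_k = 7775/936
→ (7775, 936).  Check: 7775²=60450625, 69·936²=60450624, difference 1.
n=2: (7775,936)∘(7775,936) = (7775·7775+69·936·936, 7775·936+936·7775) = (120901249,14554800)
n=3: (120901249,14554800)∘(7775,936) = (7775·120901249+69·936·14554800, 7775·14554800+936·120901249) = (1880014414175,226327139064)
n=4: (1880014414175,226327139064)∘(7775,936) = (7775·1880014414175+69·936·226327139064, 7775·226327139064+936·1880014414175) = (29234224019520001,3519386997890400)
n=5: (29234224019520001,3519386997890400)∘(7775,936) = (7775·29234224019520001+69·936·3519386997890400, 7775·3519386997890400+936·29234224019520001) = (454592181623521601375,54726467590868580936)

7775 936
120901249 14554800
1880014414175 226327139064
29234224019520001 3519386997890400
454592181623521601375 54726467590868580936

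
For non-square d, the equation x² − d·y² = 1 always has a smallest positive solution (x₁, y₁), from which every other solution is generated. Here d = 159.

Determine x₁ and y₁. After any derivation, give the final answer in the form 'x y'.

1324 105

d=159: √d = [12; 1,1,1,1,3,1,1,1,1,24] (ℓ=10, even), read p_9/q_9
step 0: (12, 1)  from 12·(1,0) + (0,1)
…
step 2: (25, 2)  from 1·(13,1) + (12,1)
…
step 4: (63, 5)  from 1·(38,3) + (25,2)
step 5: (227, 18)  from 3·(63,5) + (38,3)
step 6: (290, 23)  from 1·(227,18) + (63,5)
…
step 8: (807, 64)  from 1·(517,41) + (290,23)
step 9: (1324, 105)  from 1·(807,64) + (517,41)
→ (1324, 105).  Check: 1324²=1752976, 159·105²=1752975, difference 1.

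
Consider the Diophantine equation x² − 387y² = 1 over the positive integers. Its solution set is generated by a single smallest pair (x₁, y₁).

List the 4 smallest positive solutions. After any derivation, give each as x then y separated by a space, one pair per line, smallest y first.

3482 177
24248647 1232628
168867574226 8584021215
1175993762661217 59779122508632

√387 → a₀=19, period (1,2,19,2,1,38); ℓ=6 even so k=5
step 0: (19, 1)  from 19·(1,0) + (0,1)
step 1: (20, 1)  from 1·(19,1) + (1,0)
step 2: (59, 3)  from 2·(20,1) + (19,1)
…
step 4: (2341, 119)  from 2·(1141,58) + (59,3)
step 5: (3482, 177)  from 1·(2341,119) + (1141,58)
(x₁, y₁) = (3482, 177);  3482² − 387·177² = 1 ✓
(3482+177√387)^2 = 24248647 + 1232628√387
(3482+177√387)^3 = 168867574226 + 8584021215√387
(3482+177√387)^4 = 1175993762661217 + 59779122508632√387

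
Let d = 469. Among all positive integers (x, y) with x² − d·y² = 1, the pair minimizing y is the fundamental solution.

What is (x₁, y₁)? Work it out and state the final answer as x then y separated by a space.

√469 = [21; 1,1,1,10,6,10,1,1,1,42, …], period ℓ=10 (even) → k=9
a_0=21:  p_0=21·1+0=21,  q_0=21·0+1=1
…
a_2=1:  p_2=1·22+21=43,  q_2=1·1+1=2
…
a_4=10:  p_4=10·65+43=693,  q_4=10·3+2=32
…
a_6=10:  p_6=10·4223+693=42923,  q_6=10·195+32=1982
…
a_8=1:  p_8=1·47146+42923=90069,  q_8=1·2177+1982=4159
a_9=1:  p_9=1·90069+47146=137215,  q_9=1·4159+2177=6336
fundamental: x₁=137215, y₁=6336  (since 18827956225 − 469·40144896 = 1)

137215 6336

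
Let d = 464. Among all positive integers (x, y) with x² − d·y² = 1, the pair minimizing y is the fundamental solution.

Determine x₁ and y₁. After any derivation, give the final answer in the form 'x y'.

[21; 1,1,5,1,1,1,5,1,1,42] for √464; ℓ=10 ⇒ convergent index 9
a_0=21:  p_0=21·1+0=21,  q_0=21·0+1=1
…
a_2=1:  p_2=1·22+21=43,  q_2=1·1+1=2
…
a_4=1:  p_4=1·237+43=280,  q_4=1·11+2=13
a_5=1:  p_5=1·280+237=517,  q_5=1·13+11=24
…
a_7=5:  p_7=5·797+517=4502,  q_7=5·37+24=209
a_8=1:  p_8=1·4502+797=5299,  q_8=1·209+37=246
a_9=1:  p_9=1·5299+4502=9801,  q_9=1·246+209=455
(x₁, y₁) = (9801, 455);  9801² − 464·455² = 1 ✓

9801 455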